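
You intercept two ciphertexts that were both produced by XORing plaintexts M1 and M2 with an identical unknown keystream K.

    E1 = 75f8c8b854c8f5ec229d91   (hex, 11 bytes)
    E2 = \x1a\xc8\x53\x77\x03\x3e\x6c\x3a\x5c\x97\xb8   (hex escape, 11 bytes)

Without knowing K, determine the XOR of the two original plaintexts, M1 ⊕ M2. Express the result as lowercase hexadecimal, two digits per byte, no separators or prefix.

E1 ⊕ E2 = (M1 ⊕ K) ⊕ (M2 ⊕ K) = M1 ⊕ M2 — the shared key cancels under XOR.
byte 0: 117 xor  26 = 111
byte 1: 248 xor 200 =  48
byte 2: 200 xor  83 = 155
byte 3: 184 xor 119 = 207
byte 4:  84 xor   3 =  87
byte 5: 200 xor  62 = 246
byte 6: 245 xor 108 = 153
byte 7: 236 xor  58 = 214
byte 8:  34 xor  92 = 126
byte 9: 157 xor 151 =  10
byte 10: 145 xor 184 =  41

6f309bcf57f699d67e0a29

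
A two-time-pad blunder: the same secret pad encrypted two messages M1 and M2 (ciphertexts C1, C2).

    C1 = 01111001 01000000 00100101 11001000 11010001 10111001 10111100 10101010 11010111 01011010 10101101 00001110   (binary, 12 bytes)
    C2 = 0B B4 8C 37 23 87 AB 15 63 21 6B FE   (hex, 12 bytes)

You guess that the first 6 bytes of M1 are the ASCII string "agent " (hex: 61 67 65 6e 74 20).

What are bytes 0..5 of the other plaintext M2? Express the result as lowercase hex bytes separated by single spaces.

First, C1 ⊕ C2 = (M1 ⊕ K) ⊕ (M2 ⊕ K) = M1 ⊕ M2, so the key drops out. Then M2 = (M1 ⊕ M2) ⊕ M1 over the first 6 bytes.
byte 0: (79 ⊕ 0b) ⊕ 61 = 72 ⊕ 61 = 13
byte 1: (40 ⊕ b4) ⊕ 67 = f4 ⊕ 67 = 93
byte 2: (25 ⊕ 8c) ⊕ 65 = a9 ⊕ 65 = cc
byte 3: (c8 ⊕ 37) ⊕ 6e = ff ⊕ 6e = 91
byte 4: (d1 ⊕ 23) ⊕ 74 = f2 ⊕ 74 = 86
byte 5: (b9 ⊕ 87) ⊕ 20 = 3e ⊕ 20 = 1e

13 93 cc 91 86 1e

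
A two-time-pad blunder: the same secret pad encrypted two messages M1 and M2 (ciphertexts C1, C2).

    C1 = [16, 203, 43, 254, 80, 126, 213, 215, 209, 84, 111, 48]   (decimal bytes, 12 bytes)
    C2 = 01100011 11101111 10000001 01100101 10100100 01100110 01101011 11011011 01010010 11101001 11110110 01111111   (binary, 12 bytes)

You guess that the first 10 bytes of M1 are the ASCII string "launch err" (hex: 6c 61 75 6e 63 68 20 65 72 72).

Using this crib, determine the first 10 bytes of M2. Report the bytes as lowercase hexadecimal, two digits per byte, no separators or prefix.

First, C1 ⊕ C2 = (M1 ⊕ K) ⊕ (M2 ⊕ K) = M1 ⊕ M2, so the key drops out. Then M2 = (M1 ⊕ M2) ⊕ M1 over the first 10 bytes.
byte 0: (10 ⊕ 63) ⊕ 6c = 73 ⊕ 6c = 1f
byte 1: (cb ⊕ ef) ⊕ 61 = 24 ⊕ 61 = 45
byte 2: (2b ⊕ 81) ⊕ 75 = aa ⊕ 75 = df
byte 3: (fe ⊕ 65) ⊕ 6e = 9b ⊕ 6e = f5
byte 4: (50 ⊕ a4) ⊕ 63 = f4 ⊕ 63 = 97
byte 5: (7e ⊕ 66) ⊕ 68 = 18 ⊕ 68 = 70
byte 6: (d5 ⊕ 6b) ⊕ 20 = be ⊕ 20 = 9e
byte 7: (d7 ⊕ db) ⊕ 65 = 0c ⊕ 65 = 69
byte 8: (d1 ⊕ 52) ⊕ 72 = 83 ⊕ 72 = f1
byte 9: (54 ⊕ e9) ⊕ 72 = bd ⊕ 72 = cf

1f45dff597709e69f1cf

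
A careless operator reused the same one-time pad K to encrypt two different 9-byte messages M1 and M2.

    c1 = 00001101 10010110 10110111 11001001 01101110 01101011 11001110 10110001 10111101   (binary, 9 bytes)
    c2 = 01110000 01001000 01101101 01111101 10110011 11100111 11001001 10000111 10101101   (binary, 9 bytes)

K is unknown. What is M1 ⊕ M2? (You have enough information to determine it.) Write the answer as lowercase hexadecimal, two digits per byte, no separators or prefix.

7ddedab4dd8c073610

c1 ⊕ c2 = (M1 ⊕ K) ⊕ (M2 ⊕ K) = M1 ⊕ M2 — the shared key cancels under XOR.
byte 0:  13 ^ 112 = 125
byte 1: 150 ^  72 = 222
byte 2: 183 ^ 109 = 218
byte 3: 201 ^ 125 = 180
byte 4: 110 ^ 179 = 221
byte 5: 107 ^ 231 = 140
byte 6: 206 ^ 201 =   7
byte 7: 177 ^ 135 =  54
byte 8: 189 ^ 173 =  16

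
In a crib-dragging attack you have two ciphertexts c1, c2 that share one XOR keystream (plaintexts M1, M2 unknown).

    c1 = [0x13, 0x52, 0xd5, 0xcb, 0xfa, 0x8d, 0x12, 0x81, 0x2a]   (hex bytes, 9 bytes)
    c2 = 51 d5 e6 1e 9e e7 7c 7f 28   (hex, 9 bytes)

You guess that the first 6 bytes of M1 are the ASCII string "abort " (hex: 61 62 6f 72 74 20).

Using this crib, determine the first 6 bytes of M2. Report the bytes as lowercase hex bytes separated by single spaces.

23 e5 5c a7 10 4a

First, c1 ⊕ c2 = (M1 ⊕ K) ⊕ (M2 ⊕ K) = M1 ⊕ M2, so the key drops out. Then M2 = (M1 ⊕ M2) ⊕ M1 over the first 6 bytes.
byte 0: (13 xor 51) xor 61 = 42 xor 61 = 23
byte 1: (52 xor d5) xor 62 = 87 xor 62 = e5
byte 2: (d5 xor e6) xor 6f = 33 xor 6f = 5c
byte 3: (cb xor 1e) xor 72 = d5 xor 72 = a7
byte 4: (fa xor 9e) xor 74 = 64 xor 74 = 10
byte 5: (8d xor e7) xor 20 = 6a xor 20 = 4a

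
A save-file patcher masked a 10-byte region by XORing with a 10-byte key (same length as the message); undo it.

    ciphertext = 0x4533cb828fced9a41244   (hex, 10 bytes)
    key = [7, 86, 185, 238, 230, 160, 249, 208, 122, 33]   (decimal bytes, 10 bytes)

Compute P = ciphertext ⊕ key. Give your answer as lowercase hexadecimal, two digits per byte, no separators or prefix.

4265726c696e20746865

45 xor 07 = 42
33 xor 56 = 65
cb xor b9 = 72
82 xor ee = 6c
8f xor e6 = 69
ce xor a0 = 6e
d9 xor f9 = 20
a4 xor d0 = 74
12 xor 7a = 68
44 xor 21 = 65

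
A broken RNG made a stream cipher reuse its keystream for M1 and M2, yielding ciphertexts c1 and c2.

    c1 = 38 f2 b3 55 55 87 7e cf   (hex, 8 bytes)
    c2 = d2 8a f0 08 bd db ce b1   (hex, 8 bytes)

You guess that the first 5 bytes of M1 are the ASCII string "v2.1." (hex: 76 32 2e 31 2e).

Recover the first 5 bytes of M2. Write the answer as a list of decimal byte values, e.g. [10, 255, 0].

First, c1 ⊕ c2 = (M1 ⊕ K) ⊕ (M2 ⊕ K) = M1 ⊕ M2, so the key drops out. Then M2 = (M1 ⊕ M2) ⊕ M1 over the first 5 bytes.
byte 0: (38 ^ d2) ^ 76 = ea ^ 76 = 9c
byte 1: (f2 ^ 8a) ^ 32 = 78 ^ 32 = 4a
byte 2: (b3 ^ f0) ^ 2e = 43 ^ 2e = 6d
byte 3: (55 ^ 08) ^ 31 = 5d ^ 31 = 6c
byte 4: (55 ^ bd) ^ 2e = e8 ^ 2e = c6

[156, 74, 109, 108, 198]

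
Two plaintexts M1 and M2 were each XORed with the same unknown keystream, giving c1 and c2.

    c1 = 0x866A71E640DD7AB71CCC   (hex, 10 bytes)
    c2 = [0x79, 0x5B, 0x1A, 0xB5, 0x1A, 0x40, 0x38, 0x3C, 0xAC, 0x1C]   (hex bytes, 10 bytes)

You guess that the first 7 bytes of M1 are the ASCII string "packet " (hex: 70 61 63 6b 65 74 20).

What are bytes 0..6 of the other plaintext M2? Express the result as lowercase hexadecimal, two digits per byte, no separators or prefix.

8f5008383fe962

First, c1 ⊕ c2 = (M1 ⊕ K) ⊕ (M2 ⊕ K) = M1 ⊕ M2, so the key drops out. Then M2 = (M1 ⊕ M2) ⊕ M1 over the first 7 bytes.
byte 0: (86 xor 79) xor 70 = ff xor 70 = 8f
byte 1: (6a xor 5b) xor 61 = 31 xor 61 = 50
byte 2: (71 xor 1a) xor 63 = 6b xor 63 = 08
byte 3: (e6 xor b5) xor 6b = 53 xor 6b = 38
byte 4: (40 xor 1a) xor 65 = 5a xor 65 = 3f
byte 5: (dd xor 40) xor 74 = 9d xor 74 = e9
byte 6: (7a xor 38) xor 20 = 42 xor 20 = 62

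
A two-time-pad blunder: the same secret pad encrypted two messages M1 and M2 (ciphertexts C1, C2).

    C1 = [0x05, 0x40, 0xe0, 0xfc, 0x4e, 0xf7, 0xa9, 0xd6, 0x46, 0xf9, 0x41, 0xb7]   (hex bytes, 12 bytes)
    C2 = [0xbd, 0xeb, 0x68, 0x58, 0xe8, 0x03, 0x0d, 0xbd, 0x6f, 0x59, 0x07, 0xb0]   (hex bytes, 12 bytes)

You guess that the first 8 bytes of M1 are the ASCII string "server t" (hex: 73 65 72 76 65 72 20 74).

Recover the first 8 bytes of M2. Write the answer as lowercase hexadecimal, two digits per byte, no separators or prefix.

cbcefad2c386841f

First, C1 ⊕ C2 = (M1 ⊕ K) ⊕ (M2 ⊕ K) = M1 ⊕ M2, so the key drops out. Then M2 = (M1 ⊕ M2) ⊕ M1 over the first 8 bytes.
byte 0: (05 xor bd) xor 73 = b8 xor 73 = cb
byte 1: (40 xor eb) xor 65 = ab xor 65 = ce
byte 2: (e0 xor 68) xor 72 = 88 xor 72 = fa
byte 3: (fc xor 58) xor 76 = a4 xor 76 = d2
byte 4: (4e xor e8) xor 65 = a6 xor 65 = c3
byte 5: (f7 xor 03) xor 72 = f4 xor 72 = 86
byte 6: (a9 xor 0d) xor 20 = a4 xor 20 = 84
byte 7: (d6 xor bd) xor 74 = 6b xor 74 = 1f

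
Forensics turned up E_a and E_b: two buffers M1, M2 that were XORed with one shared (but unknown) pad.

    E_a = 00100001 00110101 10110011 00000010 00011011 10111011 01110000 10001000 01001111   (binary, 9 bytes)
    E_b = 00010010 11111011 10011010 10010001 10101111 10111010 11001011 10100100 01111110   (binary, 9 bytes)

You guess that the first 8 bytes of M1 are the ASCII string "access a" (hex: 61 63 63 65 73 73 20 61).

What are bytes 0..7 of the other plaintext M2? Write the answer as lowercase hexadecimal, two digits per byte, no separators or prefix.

First, E_a ⊕ E_b = (M1 ⊕ K) ⊕ (M2 ⊕ K) = M1 ⊕ M2, so the key drops out. Then M2 = (M1 ⊕ M2) ⊕ M1 over the first 8 bytes.
byte 0: (21 xor 12) xor 61 = 33 xor 61 = 52
byte 1: (35 xor fb) xor 63 = ce xor 63 = ad
byte 2: (b3 xor 9a) xor 63 = 29 xor 63 = 4a
byte 3: (02 xor 91) xor 65 = 93 xor 65 = f6
byte 4: (1b xor af) xor 73 = b4 xor 73 = c7
byte 5: (bb xor ba) xor 73 = 01 xor 73 = 72
byte 6: (70 xor cb) xor 20 = bb xor 20 = 9b
byte 7: (88 xor a4) xor 61 = 2c xor 61 = 4d

52ad4af6c7729b4d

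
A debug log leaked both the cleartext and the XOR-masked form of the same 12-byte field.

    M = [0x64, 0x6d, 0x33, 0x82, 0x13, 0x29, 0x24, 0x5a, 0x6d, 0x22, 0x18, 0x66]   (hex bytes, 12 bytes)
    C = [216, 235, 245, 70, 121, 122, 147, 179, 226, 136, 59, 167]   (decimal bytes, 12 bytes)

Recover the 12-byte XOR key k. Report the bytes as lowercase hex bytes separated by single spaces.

bc 86 c6 c4 6a 53 b7 e9 8f aa 23 c1

Since C = M ⊕ k, XORing both sides with M gives k = M ⊕ C.
byte 0: 64 ⊕ d8 = bc
byte 1: 6d ⊕ eb = 86
byte 2: 33 ⊕ f5 = c6
byte 3: 82 ⊕ 46 = c4
byte 4: 13 ⊕ 79 = 6a
byte 5: 29 ⊕ 7a = 53
byte 6: 24 ⊕ 93 = b7
byte 7: 5a ⊕ b3 = e9
byte 8: 6d ⊕ e2 = 8f
byte 9: 22 ⊕ 88 = aa
byte 10: 18 ⊕ 3b = 23
byte 11: 66 ⊕ a7 = c1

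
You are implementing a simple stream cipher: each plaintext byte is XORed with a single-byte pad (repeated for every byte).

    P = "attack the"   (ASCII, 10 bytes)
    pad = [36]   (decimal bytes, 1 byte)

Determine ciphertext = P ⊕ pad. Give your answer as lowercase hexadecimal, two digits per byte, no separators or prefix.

45505045474f04504c41

The 1-byte key repeats, so the effective keystream is 24 24 24 24 24 24 24 24 24 24.
byte 0: 61 XOR 24 = 45
byte 1: 74 XOR 24 = 50
byte 2: 74 XOR 24 = 50
byte 3: 61 XOR 24 = 45
byte 4: 63 XOR 24 = 47
byte 5: 6b XOR 24 = 4f
byte 6: 20 XOR 24 = 04
byte 7: 74 XOR 24 = 50
byte 8: 68 XOR 24 = 4c
byte 9: 65 XOR 24 = 41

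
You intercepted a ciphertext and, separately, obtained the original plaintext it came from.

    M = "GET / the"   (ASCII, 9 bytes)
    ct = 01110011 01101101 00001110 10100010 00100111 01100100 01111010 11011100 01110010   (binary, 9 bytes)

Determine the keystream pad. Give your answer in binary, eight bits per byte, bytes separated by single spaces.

Since ct = M ⊕ pad, XORing both sides with M gives pad = M ⊕ ct.
47 ⊕ 73 = 34
45 ⊕ 6d = 28
54 ⊕ 0e = 5a
20 ⊕ a2 = 82
2f ⊕ 27 = 08
20 ⊕ 64 = 44
74 ⊕ 7a = 0e
68 ⊕ dc = b4
65 ⊕ 72 = 17

00110100 00101000 01011010 10000010 00001000 01000100 00001110 10110100 00010111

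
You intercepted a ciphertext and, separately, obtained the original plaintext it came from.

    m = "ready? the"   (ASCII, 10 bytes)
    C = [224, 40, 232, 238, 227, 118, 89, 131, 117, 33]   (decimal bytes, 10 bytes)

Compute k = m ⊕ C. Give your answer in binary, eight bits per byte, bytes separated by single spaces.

10010010 01001101 10001001 10001010 10011010 01001001 01111001 11110111 00011101 01000100

Since C = m ⊕ k, XORing both sides with m gives k = m ⊕ C.
72 ⊕ e0 = 92
65 ⊕ 28 = 4d
61 ⊕ e8 = 89
64 ⊕ ee = 8a
79 ⊕ e3 = 9a
3f ⊕ 76 = 49
20 ⊕ 59 = 79
74 ⊕ 83 = f7
68 ⊕ 75 = 1d
65 ⊕ 21 = 44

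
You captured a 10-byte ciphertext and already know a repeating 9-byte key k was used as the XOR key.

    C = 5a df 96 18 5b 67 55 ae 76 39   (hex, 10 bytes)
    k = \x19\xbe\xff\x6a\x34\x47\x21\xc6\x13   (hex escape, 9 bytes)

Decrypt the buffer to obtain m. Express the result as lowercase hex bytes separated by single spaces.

The 9-byte key repeats, so the effective keystream is 19 be ff 6a 34 47 21 c6 13 19.
byte 0:  90 xor  25 =  67
byte 1: 223 xor 190 =  97
byte 2: 150 xor 255 = 105
byte 3:  24 xor 106 = 114
byte 4:  91 xor  52 = 111
byte 5: 103 xor  71 =  32
byte 6:  85 xor  33 = 116
byte 7: 174 xor 198 = 104
byte 8: 118 xor  19 = 101
byte 9:  57 xor  25 =  32

43 61 69 72 6f 20 74 68 65 20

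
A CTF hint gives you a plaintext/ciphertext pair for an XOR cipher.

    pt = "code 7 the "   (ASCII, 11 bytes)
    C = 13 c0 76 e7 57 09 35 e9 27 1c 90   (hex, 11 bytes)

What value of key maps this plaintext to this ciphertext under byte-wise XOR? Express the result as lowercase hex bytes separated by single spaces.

70 af 12 82 77 3e 15 9d 4f 79 b0

Since C = pt ⊕ key, XORing both sides with pt gives key = pt ⊕ C.
63 ⊕ 13 = 70
6f ⊕ c0 = af
64 ⊕ 76 = 12
65 ⊕ e7 = 82
20 ⊕ 57 = 77
37 ⊕ 09 = 3e
20 ⊕ 35 = 15
74 ⊕ e9 = 9d
68 ⊕ 27 = 4f
65 ⊕ 1c = 79
20 ⊕ 90 = b0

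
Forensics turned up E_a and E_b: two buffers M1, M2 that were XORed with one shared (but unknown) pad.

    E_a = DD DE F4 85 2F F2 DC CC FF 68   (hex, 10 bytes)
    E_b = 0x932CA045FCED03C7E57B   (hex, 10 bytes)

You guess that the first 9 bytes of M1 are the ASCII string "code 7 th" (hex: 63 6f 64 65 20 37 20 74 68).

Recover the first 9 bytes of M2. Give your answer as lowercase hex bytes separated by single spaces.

2d 9d 30 a5 f3 28 ff 7f 72

First, E_a ⊕ E_b = (M1 ⊕ K) ⊕ (M2 ⊕ K) = M1 ⊕ M2, so the key drops out. Then M2 = (M1 ⊕ M2) ⊕ M1 over the first 9 bytes.
byte 0: (dd ⊕ 93) ⊕ 63 = 4e ⊕ 63 = 2d
byte 1: (de ⊕ 2c) ⊕ 6f = f2 ⊕ 6f = 9d
byte 2: (f4 ⊕ a0) ⊕ 64 = 54 ⊕ 64 = 30
byte 3: (85 ⊕ 45) ⊕ 65 = c0 ⊕ 65 = a5
byte 4: (2f ⊕ fc) ⊕ 20 = d3 ⊕ 20 = f3
byte 5: (f2 ⊕ ed) ⊕ 37 = 1f ⊕ 37 = 28
byte 6: (dc ⊕ 03) ⊕ 20 = df ⊕ 20 = ff
byte 7: (cc ⊕ c7) ⊕ 74 = 0b ⊕ 74 = 7f
byte 8: (ff ⊕ e5) ⊕ 68 = 1a ⊕ 68 = 72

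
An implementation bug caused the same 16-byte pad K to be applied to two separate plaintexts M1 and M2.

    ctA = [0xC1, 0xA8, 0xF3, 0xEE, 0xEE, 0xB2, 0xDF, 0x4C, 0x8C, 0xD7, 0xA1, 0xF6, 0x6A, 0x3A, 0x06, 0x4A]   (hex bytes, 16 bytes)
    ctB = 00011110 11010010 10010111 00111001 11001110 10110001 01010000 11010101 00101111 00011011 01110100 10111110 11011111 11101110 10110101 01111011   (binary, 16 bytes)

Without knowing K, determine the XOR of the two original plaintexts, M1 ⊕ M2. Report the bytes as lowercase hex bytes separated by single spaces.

ctA ⊕ ctB = (M1 ⊕ K) ⊕ (M2 ⊕ K) = M1 ⊕ M2 — the shared key cancels under XOR.
193 xor  30 = 223
168 xor 210 = 122
243 xor 151 = 100
238 xor  57 = 215
238 xor 206 =  32
178 xor 177 =   3
223 xor  80 = 143
 76 xor 213 = 153
140 xor  47 = 163
215 xor  27 = 204
161 xor 116 = 213
246 xor 190 =  72
106 xor 223 = 181
 58 xor 238 = 212
  6 xor 181 = 179
 74 xor 123 =  49

df 7a 64 d7 20 03 8f 99 a3 cc d5 48 b5 d4 b3 31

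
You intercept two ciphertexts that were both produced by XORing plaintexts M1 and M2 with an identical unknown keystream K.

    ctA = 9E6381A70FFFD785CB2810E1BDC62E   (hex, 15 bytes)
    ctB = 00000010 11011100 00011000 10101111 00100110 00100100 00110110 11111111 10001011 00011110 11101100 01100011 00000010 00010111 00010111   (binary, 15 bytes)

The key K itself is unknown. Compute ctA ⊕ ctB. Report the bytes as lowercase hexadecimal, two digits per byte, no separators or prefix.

ctA ⊕ ctB = (M1 ⊕ K) ⊕ (M2 ⊕ K) = M1 ⊕ M2 — the shared key cancels under XOR.
10011110 ⊕ 00000010 = 10011100
01100011 ⊕ 11011100 = 10111111
10000001 ⊕ 00011000 = 10011001
10100111 ⊕ 10101111 = 00001000
00001111 ⊕ 00100110 = 00101001
11111111 ⊕ 00100100 = 11011011
11010111 ⊕ 00110110 = 11100001
10000101 ⊕ 11111111 = 01111010
11001011 ⊕ 10001011 = 01000000
00101000 ⊕ 00011110 = 00110110
00010000 ⊕ 11101100 = 11111100
11100001 ⊕ 01100011 = 10000010
10111101 ⊕ 00000010 = 10111111
11000110 ⊕ 00010111 = 11010001
00101110 ⊕ 00010111 = 00111001

9cbf990829dbe17a4036fc82bfd139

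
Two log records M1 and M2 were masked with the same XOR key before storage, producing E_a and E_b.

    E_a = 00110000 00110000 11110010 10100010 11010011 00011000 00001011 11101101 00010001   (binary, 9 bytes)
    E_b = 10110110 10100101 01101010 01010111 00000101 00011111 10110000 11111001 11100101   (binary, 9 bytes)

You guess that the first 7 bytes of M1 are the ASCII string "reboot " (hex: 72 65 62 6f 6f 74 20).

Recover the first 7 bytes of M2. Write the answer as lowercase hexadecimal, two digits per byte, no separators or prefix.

First, E_a ⊕ E_b = (M1 ⊕ K) ⊕ (M2 ⊕ K) = M1 ⊕ M2, so the key drops out. Then M2 = (M1 ⊕ M2) ⊕ M1 over the first 7 bytes.
byte 0: (30 XOR b6) XOR 72 = 86 XOR 72 = f4
byte 1: (30 XOR a5) XOR 65 = 95 XOR 65 = f0
byte 2: (f2 XOR 6a) XOR 62 = 98 XOR 62 = fa
byte 3: (a2 XOR 57) XOR 6f = f5 XOR 6f = 9a
byte 4: (d3 XOR 05) XOR 6f = d6 XOR 6f = b9
byte 5: (18 XOR 1f) XOR 74 = 07 XOR 74 = 73
byte 6: (0b XOR b0) XOR 20 = bb XOR 20 = 9b

f4f0fa9ab9739b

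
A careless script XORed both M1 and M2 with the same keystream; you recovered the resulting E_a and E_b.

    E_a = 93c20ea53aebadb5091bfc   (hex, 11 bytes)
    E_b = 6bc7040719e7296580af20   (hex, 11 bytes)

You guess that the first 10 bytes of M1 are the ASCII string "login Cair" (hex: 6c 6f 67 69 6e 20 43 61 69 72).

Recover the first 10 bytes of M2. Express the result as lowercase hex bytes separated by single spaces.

94 6a 6d cb 4d 2c c7 b1 e0 c6

First, E_a ⊕ E_b = (M1 ⊕ K) ⊕ (M2 ⊕ K) = M1 ⊕ M2, so the key drops out. Then M2 = (M1 ⊕ M2) ⊕ M1 over the first 10 bytes.
byte 0: (93 ⊕ 6b) ⊕ 6c = f8 ⊕ 6c = 94
byte 1: (c2 ⊕ c7) ⊕ 6f = 05 ⊕ 6f = 6a
byte 2: (0e ⊕ 04) ⊕ 67 = 0a ⊕ 67 = 6d
byte 3: (a5 ⊕ 07) ⊕ 69 = a2 ⊕ 69 = cb
byte 4: (3a ⊕ 19) ⊕ 6e = 23 ⊕ 6e = 4d
byte 5: (eb ⊕ e7) ⊕ 20 = 0c ⊕ 20 = 2c
byte 6: (ad ⊕ 29) ⊕ 43 = 84 ⊕ 43 = c7
byte 7: (b5 ⊕ 65) ⊕ 61 = d0 ⊕ 61 = b1
byte 8: (09 ⊕ 80) ⊕ 69 = 89 ⊕ 69 = e0
byte 9: (1b ⊕ af) ⊕ 72 = b4 ⊕ 72 = c6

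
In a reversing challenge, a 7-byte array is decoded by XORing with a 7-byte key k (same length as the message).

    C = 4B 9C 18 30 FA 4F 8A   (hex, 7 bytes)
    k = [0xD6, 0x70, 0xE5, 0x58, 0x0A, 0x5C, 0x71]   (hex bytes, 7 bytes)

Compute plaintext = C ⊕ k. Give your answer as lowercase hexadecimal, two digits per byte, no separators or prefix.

XOR is its own inverse, so applying the key byte-wise gives the result directly.
byte 0: 4b xor d6 = 9d
byte 1: 9c xor 70 = ec
byte 2: 18 xor e5 = fd
byte 3: 30 xor 58 = 68
byte 4: fa xor 0a = f0
byte 5: 4f xor 5c = 13
byte 6: 8a xor 71 = fb

9decfd68f013fb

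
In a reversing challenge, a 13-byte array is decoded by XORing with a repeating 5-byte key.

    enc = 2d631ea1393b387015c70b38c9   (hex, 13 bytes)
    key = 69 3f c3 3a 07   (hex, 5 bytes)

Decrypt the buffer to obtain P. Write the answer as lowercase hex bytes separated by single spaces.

44 5c dd 9b 3e 52 07 b3 2f c0 62 07 0a

The 5-byte key repeats, so the effective keystream is 69 3f c3 3a 07 69 3f c3 3a 07 69 3f c3.
byte 0: 2d ⊕ 69 = 44
byte 1: 63 ⊕ 3f = 5c
byte 2: 1e ⊕ c3 = dd
byte 3: a1 ⊕ 3a = 9b
byte 4: 39 ⊕ 07 = 3e
byte 5: 3b ⊕ 69 = 52
byte 6: 38 ⊕ 3f = 07
byte 7: 70 ⊕ c3 = b3
byte 8: 15 ⊕ 3a = 2f
byte 9: c7 ⊕ 07 = c0
byte 10: 0b ⊕ 69 = 62
byte 11: 38 ⊕ 3f = 07
byte 12: c9 ⊕ c3 = 0a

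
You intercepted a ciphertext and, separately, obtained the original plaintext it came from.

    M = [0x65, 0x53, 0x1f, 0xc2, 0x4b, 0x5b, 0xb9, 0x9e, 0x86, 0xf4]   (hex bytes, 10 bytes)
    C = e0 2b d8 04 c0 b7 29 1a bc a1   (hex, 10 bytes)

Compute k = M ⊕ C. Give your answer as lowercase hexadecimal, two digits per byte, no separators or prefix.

8578c7c68bec90843a55

Since C = M ⊕ k, XORing both sides with M gives k = M ⊕ C.
byte 0: 65 xor e0 = 85
byte 1: 53 xor 2b = 78
byte 2: 1f xor d8 = c7
byte 3: c2 xor 04 = c6
byte 4: 4b xor c0 = 8b
byte 5: 5b xor b7 = ec
byte 6: b9 xor 29 = 90
byte 7: 9e xor 1a = 84
byte 8: 86 xor bc = 3a
byte 9: f4 xor a1 = 55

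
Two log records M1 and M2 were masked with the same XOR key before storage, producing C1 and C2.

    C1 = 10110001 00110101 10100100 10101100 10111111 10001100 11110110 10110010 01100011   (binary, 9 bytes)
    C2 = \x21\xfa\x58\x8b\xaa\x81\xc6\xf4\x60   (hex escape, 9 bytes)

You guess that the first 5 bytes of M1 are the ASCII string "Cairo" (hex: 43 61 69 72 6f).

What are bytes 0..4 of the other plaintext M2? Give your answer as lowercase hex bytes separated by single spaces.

d3 ae 95 55 7a

First, C1 ⊕ C2 = (M1 ⊕ K) ⊕ (M2 ⊕ K) = M1 ⊕ M2, so the key drops out. Then M2 = (M1 ⊕ M2) ⊕ M1 over the first 5 bytes.
byte 0: (b1 ⊕ 21) ⊕ 43 = 90 ⊕ 43 = d3
byte 1: (35 ⊕ fa) ⊕ 61 = cf ⊕ 61 = ae
byte 2: (a4 ⊕ 58) ⊕ 69 = fc ⊕ 69 = 95
byte 3: (ac ⊕ 8b) ⊕ 72 = 27 ⊕ 72 = 55
byte 4: (bf ⊕ aa) ⊕ 6f = 15 ⊕ 6f = 7a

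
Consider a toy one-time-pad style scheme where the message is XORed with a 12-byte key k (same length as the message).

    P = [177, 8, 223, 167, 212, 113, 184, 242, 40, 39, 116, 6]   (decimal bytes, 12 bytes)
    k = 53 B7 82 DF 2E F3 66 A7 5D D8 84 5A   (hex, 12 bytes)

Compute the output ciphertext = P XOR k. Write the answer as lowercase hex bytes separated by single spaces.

e2 bf 5d 78 fa 82 de 55 75 ff f0 5c

XOR is its own inverse, so applying the key byte-wise gives the result directly.
byte 0: 177 ^  83 = 226
byte 1:   8 ^ 183 = 191
byte 2: 223 ^ 130 =  93
byte 3: 167 ^ 223 = 120
byte 4: 212 ^  46 = 250
byte 5: 113 ^ 243 = 130
byte 6: 184 ^ 102 = 222
byte 7: 242 ^ 167 =  85
byte 8:  40 ^  93 = 117
byte 9:  39 ^ 216 = 255
byte 10: 116 ^ 132 = 240
byte 11:   6 ^  90 =  92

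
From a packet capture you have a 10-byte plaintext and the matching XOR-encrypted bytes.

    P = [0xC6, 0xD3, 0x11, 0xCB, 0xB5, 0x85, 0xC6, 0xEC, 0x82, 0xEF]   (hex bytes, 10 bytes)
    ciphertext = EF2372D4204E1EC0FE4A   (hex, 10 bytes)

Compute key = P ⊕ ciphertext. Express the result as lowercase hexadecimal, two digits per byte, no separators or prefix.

29f0631f95cbd82c7ca5

Since ciphertext = P ⊕ key, XORing both sides with P gives key = P ⊕ ciphertext.
byte 0: c6 xor ef = 29
byte 1: d3 xor 23 = f0
byte 2: 11 xor 72 = 63
byte 3: cb xor d4 = 1f
byte 4: b5 xor 20 = 95
byte 5: 85 xor 4e = cb
byte 6: c6 xor 1e = d8
byte 7: ec xor c0 = 2c
byte 8: 82 xor fe = 7c
byte 9: ef xor 4a = a5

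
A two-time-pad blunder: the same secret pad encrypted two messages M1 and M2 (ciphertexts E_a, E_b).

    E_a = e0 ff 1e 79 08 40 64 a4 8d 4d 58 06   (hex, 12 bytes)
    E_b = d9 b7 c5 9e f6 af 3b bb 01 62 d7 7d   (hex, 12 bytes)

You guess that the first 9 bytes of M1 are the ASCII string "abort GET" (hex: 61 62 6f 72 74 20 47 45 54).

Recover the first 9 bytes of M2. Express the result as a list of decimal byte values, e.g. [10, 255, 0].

First, E_a ⊕ E_b = (M1 ⊕ K) ⊕ (M2 ⊕ K) = M1 ⊕ M2, so the key drops out. Then M2 = (M1 ⊕ M2) ⊕ M1 over the first 9 bytes.
byte 0: (e0 xor d9) xor 61 = 39 xor 61 = 58
byte 1: (ff xor b7) xor 62 = 48 xor 62 = 2a
byte 2: (1e xor c5) xor 6f = db xor 6f = b4
byte 3: (79 xor 9e) xor 72 = e7 xor 72 = 95
byte 4: (08 xor f6) xor 74 = fe xor 74 = 8a
byte 5: (40 xor af) xor 20 = ef xor 20 = cf
byte 6: (64 xor 3b) xor 47 = 5f xor 47 = 18
byte 7: (a4 xor bb) xor 45 = 1f xor 45 = 5a
byte 8: (8d xor 01) xor 54 = 8c xor 54 = d8

[88, 42, 180, 149, 138, 207, 24, 90, 216]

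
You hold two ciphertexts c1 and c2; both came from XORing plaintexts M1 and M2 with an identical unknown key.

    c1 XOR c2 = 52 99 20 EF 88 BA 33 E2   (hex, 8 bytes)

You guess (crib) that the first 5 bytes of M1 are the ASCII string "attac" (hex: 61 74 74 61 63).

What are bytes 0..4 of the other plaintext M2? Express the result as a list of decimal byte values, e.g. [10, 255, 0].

Since c1 ⊕ c2 = M1 ⊕ M2, XORing with the guessed M1 bytes yields the corresponding M2 bytes: M2 = (c1 ⊕ c2) ⊕ M1.
 82 ⊕  97 =  51
153 ⊕ 116 = 237
 32 ⊕ 116 =  84
239 ⊕  97 = 142
136 ⊕  99 = 235

[51, 237, 84, 142, 235]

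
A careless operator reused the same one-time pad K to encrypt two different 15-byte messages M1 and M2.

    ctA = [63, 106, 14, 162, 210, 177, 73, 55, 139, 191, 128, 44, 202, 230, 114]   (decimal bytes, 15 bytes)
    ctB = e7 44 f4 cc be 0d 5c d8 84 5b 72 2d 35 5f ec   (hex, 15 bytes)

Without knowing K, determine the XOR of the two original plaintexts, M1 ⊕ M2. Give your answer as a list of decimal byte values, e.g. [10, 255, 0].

ctA ⊕ ctB = (M1 ⊕ K) ⊕ (M2 ⊕ K) = M1 ⊕ M2 — the shared key cancels under XOR.
00111111 ⊕ 11100111 = 11011000
01101010 ⊕ 01000100 = 00101110
00001110 ⊕ 11110100 = 11111010
10100010 ⊕ 11001100 = 01101110
11010010 ⊕ 10111110 = 01101100
10110001 ⊕ 00001101 = 10111100
01001001 ⊕ 01011100 = 00010101
00110111 ⊕ 11011000 = 11101111
10001011 ⊕ 10000100 = 00001111
10111111 ⊕ 01011011 = 11100100
10000000 ⊕ 01110010 = 11110010
00101100 ⊕ 00101101 = 00000001
11001010 ⊕ 00110101 = 11111111
11100110 ⊕ 01011111 = 10111001
01110010 ⊕ 11101100 = 10011110

[216, 46, 250, 110, 108, 188, 21, 239, 15, 228, 242, 1, 255, 185, 158]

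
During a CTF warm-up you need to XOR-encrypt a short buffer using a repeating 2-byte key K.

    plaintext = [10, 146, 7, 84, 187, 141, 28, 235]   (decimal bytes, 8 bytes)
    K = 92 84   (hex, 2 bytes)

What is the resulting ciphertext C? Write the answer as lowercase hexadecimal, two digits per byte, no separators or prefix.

The 2-byte key repeats, so the effective keystream is 92 84 92 84 92 84 92 84.
byte 0: 0a ^ 92 = 98
byte 1: 92 ^ 84 = 16
byte 2: 07 ^ 92 = 95
byte 3: 54 ^ 84 = d0
byte 4: bb ^ 92 = 29
byte 5: 8d ^ 84 = 09
byte 6: 1c ^ 92 = 8e
byte 7: eb ^ 84 = 6f

981695d029098e6f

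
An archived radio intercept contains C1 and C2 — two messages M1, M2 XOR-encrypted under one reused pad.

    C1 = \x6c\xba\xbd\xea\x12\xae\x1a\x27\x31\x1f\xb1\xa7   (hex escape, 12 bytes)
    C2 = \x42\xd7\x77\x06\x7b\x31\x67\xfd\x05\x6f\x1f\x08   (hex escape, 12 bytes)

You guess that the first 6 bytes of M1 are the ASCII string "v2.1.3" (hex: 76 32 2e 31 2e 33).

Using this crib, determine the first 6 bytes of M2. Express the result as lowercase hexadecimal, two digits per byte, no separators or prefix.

First, C1 ⊕ C2 = (M1 ⊕ K) ⊕ (M2 ⊕ K) = M1 ⊕ M2, so the key drops out. Then M2 = (M1 ⊕ M2) ⊕ M1 over the first 6 bytes.
byte 0: (6c XOR 42) XOR 76 = 2e XOR 76 = 58
byte 1: (ba XOR d7) XOR 32 = 6d XOR 32 = 5f
byte 2: (bd XOR 77) XOR 2e = ca XOR 2e = e4
byte 3: (ea XOR 06) XOR 31 = ec XOR 31 = dd
byte 4: (12 XOR 7b) XOR 2e = 69 XOR 2e = 47
byte 5: (ae XOR 31) XOR 33 = 9f XOR 33 = ac

585fe4dd47ac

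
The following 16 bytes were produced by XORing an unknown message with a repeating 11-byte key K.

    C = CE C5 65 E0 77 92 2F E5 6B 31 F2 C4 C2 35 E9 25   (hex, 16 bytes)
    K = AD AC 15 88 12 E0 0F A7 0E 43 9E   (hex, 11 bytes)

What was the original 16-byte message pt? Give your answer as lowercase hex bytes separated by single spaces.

63 69 70 68 65 72 20 42 65 72 6c 69 6e 20 61 37

The 11-byte key repeats, so the effective keystream is ad ac 15 88 12 e0 0f a7 0e 43 9e ad ac 15 88 12.
byte 0: ce xor ad = 63
byte 1: c5 xor ac = 69
byte 2: 65 xor 15 = 70
byte 3: e0 xor 88 = 68
byte 4: 77 xor 12 = 65
byte 5: 92 xor e0 = 72
byte 6: 2f xor 0f = 20
byte 7: e5 xor a7 = 42
byte 8: 6b xor 0e = 65
byte 9: 31 xor 43 = 72
byte 10: f2 xor 9e = 6c
byte 11: c4 xor ad = 69
byte 12: c2 xor ac = 6e
byte 13: 35 xor 15 = 20
byte 14: e9 xor 88 = 61
byte 15: 25 xor 12 = 37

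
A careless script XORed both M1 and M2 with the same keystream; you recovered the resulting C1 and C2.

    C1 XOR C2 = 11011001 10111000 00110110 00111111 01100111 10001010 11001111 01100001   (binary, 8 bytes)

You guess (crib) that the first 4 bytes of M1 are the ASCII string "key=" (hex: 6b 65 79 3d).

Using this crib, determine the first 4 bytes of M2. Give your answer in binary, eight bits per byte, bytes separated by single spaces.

Since C1 ⊕ C2 = M1 ⊕ M2, XORing with the guessed M1 bytes yields the corresponding M2 bytes: M2 = (C1 ⊕ C2) ⊕ M1.
byte 0: d9 ⊕ 6b = b2
byte 1: b8 ⊕ 65 = dd
byte 2: 36 ⊕ 79 = 4f
byte 3: 3f ⊕ 3d = 02

10110010 11011101 01001111 00000010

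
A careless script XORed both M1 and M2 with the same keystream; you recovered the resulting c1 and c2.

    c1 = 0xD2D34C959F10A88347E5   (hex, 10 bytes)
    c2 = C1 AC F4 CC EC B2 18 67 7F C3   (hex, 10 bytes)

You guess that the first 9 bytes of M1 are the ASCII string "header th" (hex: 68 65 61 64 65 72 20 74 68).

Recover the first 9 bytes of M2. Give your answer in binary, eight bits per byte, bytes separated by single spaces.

01111011 00011010 11011001 00111101 00010110 11010000 10010000 10010000 01010000

First, c1 ⊕ c2 = (M1 ⊕ K) ⊕ (M2 ⊕ K) = M1 ⊕ M2, so the key drops out. Then M2 = (M1 ⊕ M2) ⊕ M1 over the first 9 bytes.
byte 0: (d2 ^ c1) ^ 68 = 13 ^ 68 = 7b
byte 1: (d3 ^ ac) ^ 65 = 7f ^ 65 = 1a
byte 2: (4c ^ f4) ^ 61 = b8 ^ 61 = d9
byte 3: (95 ^ cc) ^ 64 = 59 ^ 64 = 3d
byte 4: (9f ^ ec) ^ 65 = 73 ^ 65 = 16
byte 5: (10 ^ b2) ^ 72 = a2 ^ 72 = d0
byte 6: (a8 ^ 18) ^ 20 = b0 ^ 20 = 90
byte 7: (83 ^ 67) ^ 74 = e4 ^ 74 = 90
byte 8: (47 ^ 7f) ^ 68 = 38 ^ 68 = 50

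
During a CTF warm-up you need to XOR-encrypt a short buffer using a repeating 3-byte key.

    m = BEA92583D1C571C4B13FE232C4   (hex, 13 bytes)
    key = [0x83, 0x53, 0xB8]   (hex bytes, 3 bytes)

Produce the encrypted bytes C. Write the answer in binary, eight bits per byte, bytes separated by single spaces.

00111101 11111010 10011101 00000000 10000010 01111101 11110010 10010111 00001001 10111100 10110001 10001010 01000111

The 3-byte key repeats, so the effective keystream is 83 53 b8 83 53 b8 83 53 b8 83 53 b8 83.
byte 0: be ^ 83 = 3d
byte 1: a9 ^ 53 = fa
byte 2: 25 ^ b8 = 9d
byte 3: 83 ^ 83 = 00
byte 4: d1 ^ 53 = 82
byte 5: c5 ^ b8 = 7d
byte 6: 71 ^ 83 = f2
byte 7: c4 ^ 53 = 97
byte 8: b1 ^ b8 = 09
byte 9: 3f ^ 83 = bc
byte 10: e2 ^ 53 = b1
byte 11: 32 ^ b8 = 8a
byte 12: c4 ^ 83 = 47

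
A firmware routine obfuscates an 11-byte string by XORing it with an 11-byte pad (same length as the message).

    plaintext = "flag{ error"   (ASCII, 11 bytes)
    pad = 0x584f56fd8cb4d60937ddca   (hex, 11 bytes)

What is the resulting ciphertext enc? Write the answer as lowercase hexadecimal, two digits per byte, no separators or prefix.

XOR is its own inverse, so applying the key byte-wise gives the result directly.
66 XOR 58 = 3e
6c XOR 4f = 23
61 XOR 56 = 37
67 XOR fd = 9a
7b XOR 8c = f7
20 XOR b4 = 94
65 XOR d6 = b3
72 XOR 09 = 7b
72 XOR 37 = 45
6f XOR dd = b2
72 XOR ca = b8

3e23379af794b37b45b2b8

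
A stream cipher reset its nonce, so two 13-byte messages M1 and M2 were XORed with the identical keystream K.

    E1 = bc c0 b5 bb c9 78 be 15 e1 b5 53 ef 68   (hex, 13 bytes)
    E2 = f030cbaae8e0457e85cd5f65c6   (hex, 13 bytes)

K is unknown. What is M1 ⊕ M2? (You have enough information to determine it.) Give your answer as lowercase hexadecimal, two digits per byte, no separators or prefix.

4cf07e112198fb6b64780c8aae

E1 ⊕ E2 = (M1 ⊕ K) ⊕ (M2 ⊕ K) = M1 ⊕ M2 — the shared key cancels under XOR.
bc XOR f0 = 4c
c0 XOR 30 = f0
b5 XOR cb = 7e
bb XOR aa = 11
c9 XOR e8 = 21
78 XOR e0 = 98
be XOR 45 = fb
15 XOR 7e = 6b
e1 XOR 85 = 64
b5 XOR cd = 78
53 XOR 5f = 0c
ef XOR 65 = 8a
68 XOR c6 = ae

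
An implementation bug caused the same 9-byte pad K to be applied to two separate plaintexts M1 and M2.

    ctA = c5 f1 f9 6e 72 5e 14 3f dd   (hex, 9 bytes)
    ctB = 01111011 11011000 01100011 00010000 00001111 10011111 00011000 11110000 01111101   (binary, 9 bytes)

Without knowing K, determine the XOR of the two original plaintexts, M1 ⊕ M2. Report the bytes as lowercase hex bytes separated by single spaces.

be 29 9a 7e 7d c1 0c cf a0

ctA ⊕ ctB = (M1 ⊕ K) ⊕ (M2 ⊕ K) = M1 ⊕ M2 — the shared key cancels under XOR.
byte 0: 11000101 xor 01111011 = 10111110
byte 1: 11110001 xor 11011000 = 00101001
byte 2: 11111001 xor 01100011 = 10011010
byte 3: 01101110 xor 00010000 = 01111110
byte 4: 01110010 xor 00001111 = 01111101
byte 5: 01011110 xor 10011111 = 11000001
byte 6: 00010100 xor 00011000 = 00001100
byte 7: 00111111 xor 11110000 = 11001111
byte 8: 11011101 xor 01111101 = 10100000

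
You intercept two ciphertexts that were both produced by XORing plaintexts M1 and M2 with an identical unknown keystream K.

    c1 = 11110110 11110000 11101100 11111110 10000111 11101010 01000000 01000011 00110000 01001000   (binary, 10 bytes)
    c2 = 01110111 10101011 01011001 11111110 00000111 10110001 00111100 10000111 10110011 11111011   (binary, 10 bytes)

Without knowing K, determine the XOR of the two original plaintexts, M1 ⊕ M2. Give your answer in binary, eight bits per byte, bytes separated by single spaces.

10000001 01011011 10110101 00000000 10000000 01011011 01111100 11000100 10000011 10110011

c1 ⊕ c2 = (M1 ⊕ K) ⊕ (M2 ⊕ K) = M1 ⊕ M2 — the shared key cancels under XOR.
f6 XOR 77 = 81
f0 XOR ab = 5b
ec XOR 59 = b5
fe XOR fe = 00
87 XOR 07 = 80
ea XOR b1 = 5b
40 XOR 3c = 7c
43 XOR 87 = c4
30 XOR b3 = 83
48 XOR fb = b3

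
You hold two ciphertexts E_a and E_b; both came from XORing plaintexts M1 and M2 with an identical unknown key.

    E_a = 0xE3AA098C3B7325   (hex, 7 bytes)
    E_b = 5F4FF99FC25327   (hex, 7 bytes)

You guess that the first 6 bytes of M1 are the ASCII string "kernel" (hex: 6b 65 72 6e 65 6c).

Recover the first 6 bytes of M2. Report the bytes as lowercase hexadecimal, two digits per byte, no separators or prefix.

d780827d9c4c

First, E_a ⊕ E_b = (M1 ⊕ K) ⊕ (M2 ⊕ K) = M1 ⊕ M2, so the key drops out. Then M2 = (M1 ⊕ M2) ⊕ M1 over the first 6 bytes.
byte 0: (e3 ⊕ 5f) ⊕ 6b = bc ⊕ 6b = d7
byte 1: (aa ⊕ 4f) ⊕ 65 = e5 ⊕ 65 = 80
byte 2: (09 ⊕ f9) ⊕ 72 = f0 ⊕ 72 = 82
byte 3: (8c ⊕ 9f) ⊕ 6e = 13 ⊕ 6e = 7d
byte 4: (3b ⊕ c2) ⊕ 65 = f9 ⊕ 65 = 9c
byte 5: (73 ⊕ 53) ⊕ 6c = 20 ⊕ 6c = 4c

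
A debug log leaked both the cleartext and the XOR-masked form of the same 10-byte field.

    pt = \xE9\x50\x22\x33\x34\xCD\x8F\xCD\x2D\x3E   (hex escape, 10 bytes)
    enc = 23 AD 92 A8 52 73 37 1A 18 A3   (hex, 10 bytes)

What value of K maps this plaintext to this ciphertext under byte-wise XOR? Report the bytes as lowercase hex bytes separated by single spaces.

ca fd b0 9b 66 be b8 d7 35 9d

Since enc = pt ⊕ K, XORing both sides with pt gives K = pt ⊕ enc.
233 ^  35 = 202
 80 ^ 173 = 253
 34 ^ 146 = 176
 51 ^ 168 = 155
 52 ^  82 = 102
205 ^ 115 = 190
143 ^  55 = 184
205 ^  26 = 215
 45 ^  24 =  53
 62 ^ 163 = 157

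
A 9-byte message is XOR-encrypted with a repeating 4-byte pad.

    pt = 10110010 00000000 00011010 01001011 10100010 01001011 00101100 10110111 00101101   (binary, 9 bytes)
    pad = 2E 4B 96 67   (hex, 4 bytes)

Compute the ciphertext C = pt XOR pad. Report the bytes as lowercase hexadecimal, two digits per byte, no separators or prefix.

The 4-byte key repeats, so the effective keystream is 2e 4b 96 67 2e 4b 96 67 2e.
byte 0: 178 XOR  46 = 156
byte 1:   0 XOR  75 =  75
byte 2:  26 XOR 150 = 140
byte 3:  75 XOR 103 =  44
byte 4: 162 XOR  46 = 140
byte 5:  75 XOR  75 =   0
byte 6:  44 XOR 150 = 186
byte 7: 183 XOR 103 = 208
byte 8:  45 XOR  46 =   3

9c4b8c2c8c00bad003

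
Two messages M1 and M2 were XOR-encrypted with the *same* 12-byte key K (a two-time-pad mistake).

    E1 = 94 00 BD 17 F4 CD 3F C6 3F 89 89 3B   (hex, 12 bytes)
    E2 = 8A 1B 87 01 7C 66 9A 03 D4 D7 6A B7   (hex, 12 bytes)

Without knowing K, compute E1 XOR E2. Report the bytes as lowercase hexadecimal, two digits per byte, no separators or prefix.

1e1b3a1688aba5c5eb5ee38c

E1 ⊕ E2 = (M1 ⊕ K) ⊕ (M2 ⊕ K) = M1 ⊕ M2 — the shared key cancels under XOR.
94 ⊕ 8a = 1e
00 ⊕ 1b = 1b
bd ⊕ 87 = 3a
17 ⊕ 01 = 16
f4 ⊕ 7c = 88
cd ⊕ 66 = ab
3f ⊕ 9a = a5
c6 ⊕ 03 = c5
3f ⊕ d4 = eb
89 ⊕ d7 = 5e
89 ⊕ 6a = e3
3b ⊕ b7 = 8c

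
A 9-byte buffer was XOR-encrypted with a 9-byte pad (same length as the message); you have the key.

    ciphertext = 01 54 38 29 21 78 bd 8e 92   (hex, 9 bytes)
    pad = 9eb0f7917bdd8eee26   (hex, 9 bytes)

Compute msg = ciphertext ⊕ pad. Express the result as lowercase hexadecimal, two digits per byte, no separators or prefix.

9fe4cfb85aa53360b4

XOR is its own inverse, so applying the key byte-wise gives the result directly.
  1 xor 158 = 159
 84 xor 176 = 228
 56 xor 247 = 207
 41 xor 145 = 184
 33 xor 123 =  90
120 xor 221 = 165
189 xor 142 =  51
142 xor 238 =  96
146 xor  38 = 180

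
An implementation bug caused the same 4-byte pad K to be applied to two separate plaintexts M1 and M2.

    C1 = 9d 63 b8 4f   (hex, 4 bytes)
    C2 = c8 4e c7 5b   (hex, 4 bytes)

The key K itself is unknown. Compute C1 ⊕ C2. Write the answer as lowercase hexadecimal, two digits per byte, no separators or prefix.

552d7f14

C1 ⊕ C2 = (M1 ⊕ K) ⊕ (M2 ⊕ K) = M1 ⊕ M2 — the shared key cancels under XOR.
10011101 ⊕ 11001000 = 01010101
01100011 ⊕ 01001110 = 00101101
10111000 ⊕ 11000111 = 01111111
01001111 ⊕ 01011011 = 00010100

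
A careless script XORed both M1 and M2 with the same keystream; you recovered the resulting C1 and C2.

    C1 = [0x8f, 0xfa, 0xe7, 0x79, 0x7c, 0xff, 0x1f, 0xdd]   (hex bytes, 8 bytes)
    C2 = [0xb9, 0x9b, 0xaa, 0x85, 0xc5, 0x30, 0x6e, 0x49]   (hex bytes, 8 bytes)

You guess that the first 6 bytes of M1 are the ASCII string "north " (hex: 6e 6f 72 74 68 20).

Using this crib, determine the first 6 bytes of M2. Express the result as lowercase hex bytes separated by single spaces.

58 0e 3f 88 d1 ef

First, C1 ⊕ C2 = (M1 ⊕ K) ⊕ (M2 ⊕ K) = M1 ⊕ M2, so the key drops out. Then M2 = (M1 ⊕ M2) ⊕ M1 over the first 6 bytes.
byte 0: (8f ^ b9) ^ 6e = 36 ^ 6e = 58
byte 1: (fa ^ 9b) ^ 6f = 61 ^ 6f = 0e
byte 2: (e7 ^ aa) ^ 72 = 4d ^ 72 = 3f
byte 3: (79 ^ 85) ^ 74 = fc ^ 74 = 88
byte 4: (7c ^ c5) ^ 68 = b9 ^ 68 = d1
byte 5: (ff ^ 30) ^ 20 = cf ^ 20 = ef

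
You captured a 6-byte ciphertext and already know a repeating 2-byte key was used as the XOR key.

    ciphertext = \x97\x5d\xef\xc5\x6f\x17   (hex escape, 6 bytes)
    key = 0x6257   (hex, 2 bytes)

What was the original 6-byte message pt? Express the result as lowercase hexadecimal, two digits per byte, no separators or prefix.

f50a8d920d40

The 2-byte key repeats, so the effective keystream is 62 57 62 57 62 57.
byte 0: 151 xor  98 = 245
byte 1:  93 xor  87 =  10
byte 2: 239 xor  98 = 141
byte 3: 197 xor  87 = 146
byte 4: 111 xor  98 =  13
byte 5:  23 xor  87 =  64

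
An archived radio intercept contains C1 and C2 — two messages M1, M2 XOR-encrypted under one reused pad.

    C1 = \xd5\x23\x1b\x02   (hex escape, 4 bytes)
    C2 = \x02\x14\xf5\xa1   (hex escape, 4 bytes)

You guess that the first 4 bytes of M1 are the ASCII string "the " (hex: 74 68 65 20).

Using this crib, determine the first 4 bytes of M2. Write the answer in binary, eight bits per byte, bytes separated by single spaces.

First, C1 ⊕ C2 = (M1 ⊕ K) ⊕ (M2 ⊕ K) = M1 ⊕ M2, so the key drops out. Then M2 = (M1 ⊕ M2) ⊕ M1 over the first 4 bytes.
byte 0: (d5 ⊕ 02) ⊕ 74 = d7 ⊕ 74 = a3
byte 1: (23 ⊕ 14) ⊕ 68 = 37 ⊕ 68 = 5f
byte 2: (1b ⊕ f5) ⊕ 65 = ee ⊕ 65 = 8b
byte 3: (02 ⊕ a1) ⊕ 20 = a3 ⊕ 20 = 83

10100011 01011111 10001011 10000011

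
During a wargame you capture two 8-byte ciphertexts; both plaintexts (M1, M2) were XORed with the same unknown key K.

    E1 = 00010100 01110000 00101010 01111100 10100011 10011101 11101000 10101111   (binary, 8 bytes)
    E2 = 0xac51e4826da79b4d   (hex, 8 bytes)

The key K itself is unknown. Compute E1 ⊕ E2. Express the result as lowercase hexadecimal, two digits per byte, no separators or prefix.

b821cefece3a73e2

E1 ⊕ E2 = (M1 ⊕ K) ⊕ (M2 ⊕ K) = M1 ⊕ M2 — the shared key cancels under XOR.
00010100 ^ 10101100 = 10111000
01110000 ^ 01010001 = 00100001
00101010 ^ 11100100 = 11001110
01111100 ^ 10000010 = 11111110
10100011 ^ 01101101 = 11001110
10011101 ^ 10100111 = 00111010
11101000 ^ 10011011 = 01110011
10101111 ^ 01001101 = 11100010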